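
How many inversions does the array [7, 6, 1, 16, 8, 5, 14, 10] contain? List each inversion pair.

Finding inversions in [7, 6, 1, 16, 8, 5, 14, 10]:

(0, 1): arr[0]=7 > arr[1]=6
(0, 2): arr[0]=7 > arr[2]=1
(0, 5): arr[0]=7 > arr[5]=5
(1, 2): arr[1]=6 > arr[2]=1
(1, 5): arr[1]=6 > arr[5]=5
(3, 4): arr[3]=16 > arr[4]=8
(3, 5): arr[3]=16 > arr[5]=5
(3, 6): arr[3]=16 > arr[6]=14
(3, 7): arr[3]=16 > arr[7]=10
(4, 5): arr[4]=8 > arr[5]=5
(6, 7): arr[6]=14 > arr[7]=10

Total inversions: 11

The array has 11 inversion(s): (0,1), (0,2), (0,5), (1,2), (1,5), (3,4), (3,5), (3,6), (3,7), (4,5), (6,7). Each pair (i,j) satisfies i < j and arr[i] > arr[j].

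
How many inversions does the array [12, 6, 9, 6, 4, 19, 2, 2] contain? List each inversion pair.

Finding inversions in [12, 6, 9, 6, 4, 19, 2, 2]:

(0, 1): arr[0]=12 > arr[1]=6
(0, 2): arr[0]=12 > arr[2]=9
(0, 3): arr[0]=12 > arr[3]=6
(0, 4): arr[0]=12 > arr[4]=4
(0, 6): arr[0]=12 > arr[6]=2
(0, 7): arr[0]=12 > arr[7]=2
(1, 4): arr[1]=6 > arr[4]=4
(1, 6): arr[1]=6 > arr[6]=2
(1, 7): arr[1]=6 > arr[7]=2
(2, 3): arr[2]=9 > arr[3]=6
(2, 4): arr[2]=9 > arr[4]=4
(2, 6): arr[2]=9 > arr[6]=2
(2, 7): arr[2]=9 > arr[7]=2
(3, 4): arr[3]=6 > arr[4]=4
(3, 6): arr[3]=6 > arr[6]=2
(3, 7): arr[3]=6 > arr[7]=2
(4, 6): arr[4]=4 > arr[6]=2
(4, 7): arr[4]=4 > arr[7]=2
(5, 6): arr[5]=19 > arr[6]=2
(5, 7): arr[5]=19 > arr[7]=2

Total inversions: 20

The array has 20 inversion(s): (0,1), (0,2), (0,3), (0,4), (0,6), (0,7), (1,4), (1,6), (1,7), (2,3), (2,4), (2,6), (2,7), (3,4), (3,6), (3,7), (4,6), (4,7), (5,6), (5,7). Each pair (i,j) satisfies i < j and arr[i] > arr[j].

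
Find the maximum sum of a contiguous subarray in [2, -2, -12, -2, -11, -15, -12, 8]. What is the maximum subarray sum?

Using Kadane's algorithm on [2, -2, -12, -2, -11, -15, -12, 8]:

Scanning through the array:
Position 1 (value -2): max_ending_here = 0, max_so_far = 2
Position 2 (value -12): max_ending_here = -12, max_so_far = 2
Position 3 (value -2): max_ending_here = -2, max_so_far = 2
Position 4 (value -11): max_ending_here = -11, max_so_far = 2
Position 5 (value -15): max_ending_here = -15, max_so_far = 2
Position 6 (value -12): max_ending_here = -12, max_so_far = 2
Position 7 (value 8): max_ending_here = 8, max_so_far = 8

Maximum subarray: [8]
Maximum sum: 8

The maximum subarray is [8] with sum 8. This subarray runs from index 7 to index 7.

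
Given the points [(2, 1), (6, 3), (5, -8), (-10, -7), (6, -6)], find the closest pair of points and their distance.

Computing all pairwise distances among 5 points:

d((2, 1), (6, 3)) = 4.4721
d((2, 1), (5, -8)) = 9.4868
d((2, 1), (-10, -7)) = 14.4222
d((2, 1), (6, -6)) = 8.0623
d((6, 3), (5, -8)) = 11.0454
d((6, 3), (-10, -7)) = 18.868
d((6, 3), (6, -6)) = 9.0
d((5, -8), (-10, -7)) = 15.0333
d((5, -8), (6, -6)) = 2.2361 <-- minimum
d((-10, -7), (6, -6)) = 16.0312

Closest pair: (5, -8) and (6, -6) with distance 2.2361

The closest pair is (5, -8) and (6, -6) with Euclidean distance 2.2361. For 5 points, brute-force pairwise comparison is shown above. For large n, the divide-and-conquer algorithm (sort by x, recurse on halves, check the dividing strip) achieves O(n log n).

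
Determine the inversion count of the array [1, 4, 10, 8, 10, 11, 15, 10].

Finding inversions in [1, 4, 10, 8, 10, 11, 15, 10]:

(2, 3): arr[2]=10 > arr[3]=8
(5, 7): arr[5]=11 > arr[7]=10
(6, 7): arr[6]=15 > arr[7]=10

Total inversions: 3

The array has 3 inversion(s): (2,3), (5,7), (6,7). Each pair (i,j) satisfies i < j and arr[i] > arr[j].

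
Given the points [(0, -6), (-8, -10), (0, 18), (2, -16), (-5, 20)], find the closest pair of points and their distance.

Computing all pairwise distances among 5 points:

d((0, -6), (-8, -10)) = 8.9443
d((0, -6), (0, 18)) = 24.0
d((0, -6), (2, -16)) = 10.198
d((0, -6), (-5, 20)) = 26.4764
d((-8, -10), (0, 18)) = 29.1204
d((-8, -10), (2, -16)) = 11.6619
d((-8, -10), (-5, 20)) = 30.1496
d((0, 18), (2, -16)) = 34.0588
d((0, 18), (-5, 20)) = 5.3852 <-- minimum
d((2, -16), (-5, 20)) = 36.6742

Closest pair: (0, 18) and (-5, 20) with distance 5.3852

The closest pair is (0, 18) and (-5, 20) with Euclidean distance 5.3852. For 5 points, brute-force pairwise comparison is shown above. For large n, the divide-and-conquer algorithm (sort by x, recurse on halves, check the dividing strip) achieves O(n log n).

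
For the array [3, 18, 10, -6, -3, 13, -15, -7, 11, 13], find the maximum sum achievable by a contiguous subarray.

Using Kadane's algorithm on [3, 18, 10, -6, -3, 13, -15, -7, 11, 13]:

Scanning through the array:
Position 1 (value 18): max_ending_here = 21, max_so_far = 21
Position 2 (value 10): max_ending_here = 31, max_so_far = 31
Position 3 (value -6): max_ending_here = 25, max_so_far = 31
Position 4 (value -3): max_ending_here = 22, max_so_far = 31
Position 5 (value 13): max_ending_here = 35, max_so_far = 35
Position 6 (value -15): max_ending_here = 20, max_so_far = 35
Position 7 (value -7): max_ending_here = 13, max_so_far = 35
Position 8 (value 11): max_ending_here = 24, max_so_far = 35
Position 9 (value 13): max_ending_here = 37, max_so_far = 37

Maximum subarray: [3, 18, 10, -6, -3, 13, -15, -7, 11, 13]
Maximum sum: 37

The maximum subarray is [3, 18, 10, -6, -3, 13, -15, -7, 11, 13] with sum 37. This subarray runs from index 0 to index 9.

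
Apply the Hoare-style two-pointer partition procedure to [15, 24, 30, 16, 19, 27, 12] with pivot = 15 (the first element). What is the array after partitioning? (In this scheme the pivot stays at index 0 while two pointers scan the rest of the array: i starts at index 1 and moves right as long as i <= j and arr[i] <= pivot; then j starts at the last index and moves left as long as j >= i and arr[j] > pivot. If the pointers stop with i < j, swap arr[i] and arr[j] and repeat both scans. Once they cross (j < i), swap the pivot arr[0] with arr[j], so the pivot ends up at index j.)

Hoare-style two-pointer partition with pivot = 15:

Initial array: [15, 24, 30, 16, 19, 27, 12]

Pointers start at i = 1, j = 6.
i stops at index 1 (arr[1]=24 > 15), j stops at index 6 (arr[6]=12 <= 15): swap arr[1] and arr[6], array becomes [15, 12, 30, 16, 19, 27, 24]
i ends at 2, j ends at 1: the pointers have crossed (j < i), so scanning stops.

Swap pivot arr[0] with arr[1] to place pivot at position 1: [12, 15, 30, 16, 19, 27, 24]
Pivot position: 1

After partitioning with pivot 15, the array becomes [12, 15, 30, 16, 19, 27, 24]. The pivot is placed at index 1. All elements to the left of the pivot are <= 15, and all elements to the right are > 15.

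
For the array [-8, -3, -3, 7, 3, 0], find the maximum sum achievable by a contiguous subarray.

Using Kadane's algorithm on [-8, -3, -3, 7, 3, 0]:

Scanning through the array:
Position 1 (value -3): max_ending_here = -3, max_so_far = -3
Position 2 (value -3): max_ending_here = -3, max_so_far = -3
Position 3 (value 7): max_ending_here = 7, max_so_far = 7
Position 4 (value 3): max_ending_here = 10, max_so_far = 10
Position 5 (value 0): max_ending_here = 10, max_so_far = 10

Maximum subarray: [7, 3]
Maximum sum: 10

The maximum subarray is [7, 3] with sum 10. This subarray runs from index 3 to index 4.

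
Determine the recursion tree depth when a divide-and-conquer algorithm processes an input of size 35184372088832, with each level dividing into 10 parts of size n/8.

For divide and conquer with division factor 8:

Problem sizes at each level:
Level 0: 35184372088832
Level 1: 4398046511104
Level 2: 549755813888
Level 3: 68719476736
Level 4: 8589934592
Level 5: 1073741824
Level 6: 134217728
Level 7: 16777216
Level 8: 2097152
Level 9: 262144
Level 10: 32768
Level 11: 4096
Level 12: 512
Level 13: 64
Level 14: 8
Level 15: 1

The root is level 0 and the size-1 base case is level 15 (the tree spans levels 0 through 15, i.e. 16 levels counting the root), so the depth is the number of divisions: log_8(35184372088832) = 15

The recursion tree depth is log_8(35184372088832) = 15. At each level, the problem size is divided by 8, so it takes 15 divisions to reduce to a base case of size 1. The algorithm makes 10 recursive calls at each level.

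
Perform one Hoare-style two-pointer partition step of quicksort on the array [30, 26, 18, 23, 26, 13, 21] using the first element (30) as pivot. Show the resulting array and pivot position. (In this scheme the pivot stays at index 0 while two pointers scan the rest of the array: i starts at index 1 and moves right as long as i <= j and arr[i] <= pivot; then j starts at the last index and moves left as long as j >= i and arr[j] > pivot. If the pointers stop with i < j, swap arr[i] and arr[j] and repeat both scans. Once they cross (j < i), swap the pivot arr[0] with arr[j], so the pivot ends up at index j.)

Hoare-style two-pointer partition with pivot = 30:

Initial array: [30, 26, 18, 23, 26, 13, 21]

Pointers start at i = 1, j = 6.
i ends at 7, j ends at 6: the pointers have crossed (j < i), so scanning stops.

Swap pivot arr[0] with arr[6] to place pivot at position 6: [21, 26, 18, 23, 26, 13, 30]
Pivot position: 6

After partitioning with pivot 30, the array becomes [21, 26, 18, 23, 26, 13, 30]. The pivot is placed at index 6. All elements to the left of the pivot are <= 30, and all elements to the right are > 30.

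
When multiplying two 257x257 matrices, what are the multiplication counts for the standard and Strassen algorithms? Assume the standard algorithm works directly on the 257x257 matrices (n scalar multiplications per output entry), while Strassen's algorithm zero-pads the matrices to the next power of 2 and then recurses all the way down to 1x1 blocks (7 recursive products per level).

Matrix multiplication for 257x257 matrices:

Strassen's algorithm requires power-of-2 dimensions. Pad 257x257 to 512x512 (next power of 2).

Standard algorithm: 257^3 = 16974593 multiplications
Strassen's algorithm: 7^(log2(512)) = 7^9 = 40353607 multiplications
Difference: 16974593 - 40353607 = -23379014 (Strassen uses MORE here due to padding overhead — for small or just-over-power-of-2 n, padding can outweigh the per-level savings)

Standard: 16974593 multiplications (257^3). Strassen: 40353607 multiplications (7^9, after padding to 512x512). Strassen reduces 8 recursive multiplications to 7 at each level.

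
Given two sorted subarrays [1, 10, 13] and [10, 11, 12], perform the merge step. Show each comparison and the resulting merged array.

Merging process:

Compare 1 vs 10: take 1 from left. Merged: [1]
Compare 10 vs 10: take 10 from left. Merged: [1, 10]
Compare 13 vs 10: take 10 from right. Merged: [1, 10, 10]
Compare 13 vs 11: take 11 from right. Merged: [1, 10, 10, 11]
Compare 13 vs 12: take 12 from right. Merged: [1, 10, 10, 11, 12]
Append remaining from left: [13]. Merged: [1, 10, 10, 11, 12, 13]

Final merged array: [1, 10, 10, 11, 12, 13]
Total comparisons: 5

The merged array is [1, 10, 10, 11, 12, 13], requiring 5 comparisons. The merge step runs in O(n) time where n is the total number of elements.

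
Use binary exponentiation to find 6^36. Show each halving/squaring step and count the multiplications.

Computing 6^36 by squaring (build up from 6^1; each line after the first costs one multiplication):

6^1 = 6
6^2 = (6^1)^2 = 6^2 = 36
6^4 = (6^2)^2 = 36^2 = 1296
6^8 = (6^4)^2 = 1296^2 = 1679616
6^9 = 6 * 6^8 = 6 * 1679616 = 10077696
6^18 = (6^9)^2 = 10077696^2 = 101559956668416
6^36 = (6^18)^2 = 101559956668416^2 = 10314424798490535546171949056

Result: 10314424798490535546171949056
Multiplications needed: 6 (6 lines after 6^1)

6^36 = 10314424798490535546171949056. Using exponentiation by squaring, this requires 6 multiplications. The key idea: if the exponent is even, square the half-power; if odd, multiply by the base once.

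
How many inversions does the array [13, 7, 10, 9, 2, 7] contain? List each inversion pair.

Finding inversions in [13, 7, 10, 9, 2, 7]:

(0, 1): arr[0]=13 > arr[1]=7
(0, 2): arr[0]=13 > arr[2]=10
(0, 3): arr[0]=13 > arr[3]=9
(0, 4): arr[0]=13 > arr[4]=2
(0, 5): arr[0]=13 > arr[5]=7
(1, 4): arr[1]=7 > arr[4]=2
(2, 3): arr[2]=10 > arr[3]=9
(2, 4): arr[2]=10 > arr[4]=2
(2, 5): arr[2]=10 > arr[5]=7
(3, 4): arr[3]=9 > arr[4]=2
(3, 5): arr[3]=9 > arr[5]=7

Total inversions: 11

The array has 11 inversion(s): (0,1), (0,2), (0,3), (0,4), (0,5), (1,4), (2,3), (2,4), (2,5), (3,4), (3,5). Each pair (i,j) satisfies i < j and arr[i] > arr[j].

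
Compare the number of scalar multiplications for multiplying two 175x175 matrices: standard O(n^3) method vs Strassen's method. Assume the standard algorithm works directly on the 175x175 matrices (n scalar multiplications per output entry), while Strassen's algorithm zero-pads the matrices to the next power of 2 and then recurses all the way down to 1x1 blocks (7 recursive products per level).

Matrix multiplication for 175x175 matrices:

Strassen's algorithm requires power-of-2 dimensions. Pad 175x175 to 256x256 (next power of 2).

Standard algorithm: 175^3 = 5359375 multiplications
Strassen's algorithm: 7^(log2(256)) = 7^8 = 5764801 multiplications
Difference: 5359375 - 5764801 = -405426 (Strassen uses MORE here due to padding overhead — for small or just-over-power-of-2 n, padding can outweigh the per-level savings)

Standard: 5359375 multiplications (175^3). Strassen: 5764801 multiplications (7^8, after padding to 256x256). Strassen reduces 8 recursive multiplications to 7 at each level.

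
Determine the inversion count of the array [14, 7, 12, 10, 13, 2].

Finding inversions in [14, 7, 12, 10, 13, 2]:

(0, 1): arr[0]=14 > arr[1]=7
(0, 2): arr[0]=14 > arr[2]=12
(0, 3): arr[0]=14 > arr[3]=10
(0, 4): arr[0]=14 > arr[4]=13
(0, 5): arr[0]=14 > arr[5]=2
(1, 5): arr[1]=7 > arr[5]=2
(2, 3): arr[2]=12 > arr[3]=10
(2, 5): arr[2]=12 > arr[5]=2
(3, 5): arr[3]=10 > arr[5]=2
(4, 5): arr[4]=13 > arr[5]=2

Total inversions: 10

The array has 10 inversion(s): (0,1), (0,2), (0,3), (0,4), (0,5), (1,5), (2,3), (2,5), (3,5), (4,5). Each pair (i,j) satisfies i < j and arr[i] > arr[j].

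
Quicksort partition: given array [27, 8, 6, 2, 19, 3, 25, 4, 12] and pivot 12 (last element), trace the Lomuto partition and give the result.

Lomuto partition with pivot = 12:

Initial array: [27, 8, 6, 2, 19, 3, 25, 4, 12]

arr[0]=27 > 12: no swap
arr[1]=8 <= 12: swap with position 0, array becomes [8, 27, 6, 2, 19, 3, 25, 4, 12]
arr[2]=6 <= 12: swap with position 1, array becomes [8, 6, 27, 2, 19, 3, 25, 4, 12]
arr[3]=2 <= 12: swap with position 2, array becomes [8, 6, 2, 27, 19, 3, 25, 4, 12]
arr[4]=19 > 12: no swap
arr[5]=3 <= 12: swap with position 3, array becomes [8, 6, 2, 3, 19, 27, 25, 4, 12]
arr[6]=25 > 12: no swap
arr[7]=4 <= 12: swap with position 4, array becomes [8, 6, 2, 3, 4, 27, 25, 19, 12]

Place pivot at position 5: [8, 6, 2, 3, 4, 12, 25, 19, 27]
Pivot position: 5

After partitioning with pivot 12, the array becomes [8, 6, 2, 3, 4, 12, 25, 19, 27]. The pivot is placed at index 5. All elements to the left of the pivot are <= 12, and all elements to the right are > 12.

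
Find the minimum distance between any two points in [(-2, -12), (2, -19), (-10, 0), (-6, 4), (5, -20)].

Computing all pairwise distances among 5 points:

d((-2, -12), (2, -19)) = 8.0623
d((-2, -12), (-10, 0)) = 14.4222
d((-2, -12), (-6, 4)) = 16.4924
d((-2, -12), (5, -20)) = 10.6301
d((2, -19), (-10, 0)) = 22.4722
d((2, -19), (-6, 4)) = 24.3516
d((2, -19), (5, -20)) = 3.1623 <-- minimum
d((-10, 0), (-6, 4)) = 5.6569
d((-10, 0), (5, -20)) = 25.0
d((-6, 4), (5, -20)) = 26.4008

Closest pair: (2, -19) and (5, -20) with distance 3.1623

The closest pair is (2, -19) and (5, -20) with Euclidean distance 3.1623. For 5 points, brute-force pairwise comparison is shown above. For large n, the divide-and-conquer algorithm (sort by x, recurse on halves, check the dividing strip) achieves O(n log n).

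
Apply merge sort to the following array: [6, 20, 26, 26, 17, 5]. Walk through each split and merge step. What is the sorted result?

Merge sort trace:

Split: [6, 20, 26, 26, 17, 5] -> [6, 20, 26] and [26, 17, 5]
  Split: [6, 20, 26] -> [6] and [20, 26]
    Split: [20, 26] -> [20] and [26]
    Merge: [20] + [26] -> [20, 26]
  Merge: [6] + [20, 26] -> [6, 20, 26]
  Split: [26, 17, 5] -> [26] and [17, 5]
    Split: [17, 5] -> [17] and [5]
    Merge: [17] + [5] -> [5, 17]
  Merge: [26] + [5, 17] -> [5, 17, 26]
Merge: [6, 20, 26] + [5, 17, 26] -> [5, 6, 17, 20, 26, 26]

Final sorted array: [5, 6, 17, 20, 26, 26]

The merge sort proceeds by recursively splitting the array and merging sorted halves.
After all merges, the sorted array is [5, 6, 17, 20, 26, 26].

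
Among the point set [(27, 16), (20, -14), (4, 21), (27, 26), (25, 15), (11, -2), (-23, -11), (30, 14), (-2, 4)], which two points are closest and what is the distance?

Computing all pairwise distances among 9 points:

d((27, 16), (20, -14)) = 30.8058
d((27, 16), (4, 21)) = 23.5372
d((27, 16), (27, 26)) = 10.0
d((27, 16), (25, 15)) = 2.2361 <-- minimum
d((27, 16), (11, -2)) = 24.0832
d((27, 16), (-23, -11)) = 56.8243
d((27, 16), (30, 14)) = 3.6056
d((27, 16), (-2, 4)) = 31.3847
d((20, -14), (4, 21)) = 38.4838
d((20, -14), (27, 26)) = 40.6079
d((20, -14), (25, 15)) = 29.4279
d((20, -14), (11, -2)) = 15.0
d((20, -14), (-23, -11)) = 43.1045
d((20, -14), (30, 14)) = 29.7321
d((20, -14), (-2, 4)) = 28.4253
d((4, 21), (27, 26)) = 23.5372
d((4, 21), (25, 15)) = 21.8403
d((4, 21), (11, -2)) = 24.0416
d((4, 21), (-23, -11)) = 41.8688
d((4, 21), (30, 14)) = 26.9258
d((4, 21), (-2, 4)) = 18.0278
d((27, 26), (25, 15)) = 11.1803
d((27, 26), (11, -2)) = 32.249
d((27, 26), (-23, -11)) = 62.2013
d((27, 26), (30, 14)) = 12.3693
d((27, 26), (-2, 4)) = 36.4005
d((25, 15), (11, -2)) = 22.0227
d((25, 15), (-23, -11)) = 54.5894
d((25, 15), (30, 14)) = 5.099
d((25, 15), (-2, 4)) = 29.1548
d((11, -2), (-23, -11)) = 35.171
d((11, -2), (30, 14)) = 24.8395
d((11, -2), (-2, 4)) = 14.3178
d((-23, -11), (30, 14)) = 58.6003
d((-23, -11), (-2, 4)) = 25.807
d((30, 14), (-2, 4)) = 33.5261

Closest pair: (27, 16) and (25, 15) with distance 2.2361

The closest pair is (27, 16) and (25, 15) with Euclidean distance 2.2361. For 9 points, brute-force pairwise comparison is shown above. For large n, the divide-and-conquer algorithm (sort by x, recurse on halves, check the dividing strip) achieves O(n log n).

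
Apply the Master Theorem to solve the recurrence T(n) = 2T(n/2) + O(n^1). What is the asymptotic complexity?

Master Theorem for T(n) = 2T(n/2) + O(n^1):

a = 2, b = 2, c = 1
log_b(a) = log_2(2) = 1.0000

Case 2: c = 1 = log_2(2) = 1.0000
T(n) = O(n^1 log n) = O(n log n)

For T(n) = 2T(n/2) + O(n^1): log_2(2) = 1.0000. This is Case 2 of the Master Theorem (c = log_b(a), equal work at all levels), giving O(n log n).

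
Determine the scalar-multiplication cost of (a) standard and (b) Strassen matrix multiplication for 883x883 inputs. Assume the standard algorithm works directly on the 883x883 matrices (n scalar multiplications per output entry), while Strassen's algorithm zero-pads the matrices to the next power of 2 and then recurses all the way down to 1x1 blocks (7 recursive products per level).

Matrix multiplication for 883x883 matrices:

Strassen's algorithm requires power-of-2 dimensions. Pad 883x883 to 1024x1024 (next power of 2).

Standard algorithm: 883^3 = 688465387 multiplications
Strassen's algorithm: 7^(log2(1024)) = 7^10 = 282475249 multiplications
Savings: 688465387 - 282475249 = 405990138 multiplications

Standard: 688465387 multiplications (883^3). Strassen: 282475249 multiplications (7^10, after padding to 1024x1024). Strassen reduces 8 recursive multiplications to 7 at each level.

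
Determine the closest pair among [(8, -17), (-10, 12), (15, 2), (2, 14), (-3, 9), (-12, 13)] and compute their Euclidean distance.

Computing all pairwise distances among 6 points:

d((8, -17), (-10, 12)) = 34.1321
d((8, -17), (15, 2)) = 20.2485
d((8, -17), (2, 14)) = 31.5753
d((8, -17), (-3, 9)) = 28.2312
d((8, -17), (-12, 13)) = 36.0555
d((-10, 12), (15, 2)) = 26.9258
d((-10, 12), (2, 14)) = 12.1655
d((-10, 12), (-3, 9)) = 7.6158
d((-10, 12), (-12, 13)) = 2.2361 <-- minimum
d((15, 2), (2, 14)) = 17.6918
d((15, 2), (-3, 9)) = 19.3132
d((15, 2), (-12, 13)) = 29.1548
d((2, 14), (-3, 9)) = 7.0711
d((2, 14), (-12, 13)) = 14.0357
d((-3, 9), (-12, 13)) = 9.8489

Closest pair: (-10, 12) and (-12, 13) with distance 2.2361

The closest pair is (-10, 12) and (-12, 13) with Euclidean distance 2.2361. For 6 points, brute-force pairwise comparison is shown above. For large n, the divide-and-conquer algorithm (sort by x, recurse on halves, check the dividing strip) achieves O(n log n).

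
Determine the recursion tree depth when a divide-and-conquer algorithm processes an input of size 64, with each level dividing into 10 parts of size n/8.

For divide and conquer with division factor 8:

Problem sizes at each level:
Level 0: 64
Level 1: 8
Level 2: 1

The root is level 0 and the size-1 base case is level 2 (the tree spans levels 0 through 2, i.e. 3 levels counting the root), so the depth is the number of divisions: log_8(64) = 2

The recursion tree depth is log_8(64) = 2. At each level, the problem size is divided by 8, so it takes 2 divisions to reduce to a base case of size 1. The algorithm makes 10 recursive calls at each level.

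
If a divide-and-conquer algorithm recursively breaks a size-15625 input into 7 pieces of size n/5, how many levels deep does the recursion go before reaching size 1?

For divide and conquer with division factor 5:

Problem sizes at each level:
Level 0: 15625
Level 1: 3125
Level 2: 625
Level 3: 125
Level 4: 25
Level 5: 5
Level 6: 1

The root is level 0 and the size-1 base case is level 6 (the tree spans levels 0 through 6, i.e. 7 levels counting the root), so the depth is the number of divisions: log_5(15625) = 6

The recursion tree depth is log_5(15625) = 6. At each level, the problem size is divided by 5, so it takes 6 divisions to reduce to a base case of size 1. The algorithm makes 7 recursive calls at each level.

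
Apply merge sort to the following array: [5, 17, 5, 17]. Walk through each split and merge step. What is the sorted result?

Merge sort trace:

Split: [5, 17, 5, 17] -> [5, 17] and [5, 17]
  Split: [5, 17] -> [5] and [17]
  Merge: [5] + [17] -> [5, 17]
  Split: [5, 17] -> [5] and [17]
  Merge: [5] + [17] -> [5, 17]
Merge: [5, 17] + [5, 17] -> [5, 5, 17, 17]

Final sorted array: [5, 5, 17, 17]

The merge sort proceeds by recursively splitting the array and merging sorted halves.
After all merges, the sorted array is [5, 5, 17, 17].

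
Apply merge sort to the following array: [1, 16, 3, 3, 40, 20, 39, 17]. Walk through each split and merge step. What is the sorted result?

Merge sort trace:

Split: [1, 16, 3, 3, 40, 20, 39, 17] -> [1, 16, 3, 3] and [40, 20, 39, 17]
  Split: [1, 16, 3, 3] -> [1, 16] and [3, 3]
    Split: [1, 16] -> [1] and [16]
    Merge: [1] + [16] -> [1, 16]
    Split: [3, 3] -> [3] and [3]
    Merge: [3] + [3] -> [3, 3]
  Merge: [1, 16] + [3, 3] -> [1, 3, 3, 16]
  Split: [40, 20, 39, 17] -> [40, 20] and [39, 17]
    Split: [40, 20] -> [40] and [20]
    Merge: [40] + [20] -> [20, 40]
    Split: [39, 17] -> [39] and [17]
    Merge: [39] + [17] -> [17, 39]
  Merge: [20, 40] + [17, 39] -> [17, 20, 39, 40]
Merge: [1, 3, 3, 16] + [17, 20, 39, 40] -> [1, 3, 3, 16, 17, 20, 39, 40]

Final sorted array: [1, 3, 3, 16, 17, 20, 39, 40]

The merge sort proceeds by recursively splitting the array and merging sorted halves.
After all merges, the sorted array is [1, 3, 3, 16, 17, 20, 39, 40].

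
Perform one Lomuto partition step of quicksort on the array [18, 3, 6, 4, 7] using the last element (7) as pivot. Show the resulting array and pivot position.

Lomuto partition with pivot = 7:

Initial array: [18, 3, 6, 4, 7]

arr[0]=18 > 7: no swap
arr[1]=3 <= 7: swap with position 0, array becomes [3, 18, 6, 4, 7]
arr[2]=6 <= 7: swap with position 1, array becomes [3, 6, 18, 4, 7]
arr[3]=4 <= 7: swap with position 2, array becomes [3, 6, 4, 18, 7]

Place pivot at position 3: [3, 6, 4, 7, 18]
Pivot position: 3

After partitioning with pivot 7, the array becomes [3, 6, 4, 7, 18]. The pivot is placed at index 3. All elements to the left of the pivot are <= 7, and all elements to the right are > 7.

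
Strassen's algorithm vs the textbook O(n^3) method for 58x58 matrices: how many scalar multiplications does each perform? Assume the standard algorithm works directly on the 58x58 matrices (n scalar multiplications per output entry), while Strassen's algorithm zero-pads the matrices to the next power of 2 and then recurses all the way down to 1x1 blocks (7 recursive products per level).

Matrix multiplication for 58x58 matrices:

Strassen's algorithm requires power-of-2 dimensions. Pad 58x58 to 64x64 (next power of 2).

Standard algorithm: 58^3 = 195112 multiplications
Strassen's algorithm: 7^(log2(64)) = 7^6 = 117649 multiplications
Savings: 195112 - 117649 = 77463 multiplications

Standard: 195112 multiplications (58^3). Strassen: 117649 multiplications (7^6, after padding to 64x64). Strassen reduces 8 recursive multiplications to 7 at each level.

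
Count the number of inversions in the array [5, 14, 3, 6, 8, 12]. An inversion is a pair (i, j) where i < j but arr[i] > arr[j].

Finding inversions in [5, 14, 3, 6, 8, 12]:

(0, 2): arr[0]=5 > arr[2]=3
(1, 2): arr[1]=14 > arr[2]=3
(1, 3): arr[1]=14 > arr[3]=6
(1, 4): arr[1]=14 > arr[4]=8
(1, 5): arr[1]=14 > arr[5]=12

Total inversions: 5

The array has 5 inversion(s): (0,2), (1,2), (1,3), (1,4), (1,5). Each pair (i,j) satisfies i < j and arr[i] > arr[j].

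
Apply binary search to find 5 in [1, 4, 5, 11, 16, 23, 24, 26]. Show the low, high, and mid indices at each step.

Binary search for 5 in [1, 4, 5, 11, 16, 23, 24, 26]:

lo=0, hi=7, mid=3, arr[mid]=11 -> 11 > 5, search left half
lo=0, hi=2, mid=1, arr[mid]=4 -> 4 < 5, search right half
lo=2, hi=2, mid=2, arr[mid]=5 -> Found target at index 2!

Binary search finds 5 at index 2 after 3 comparisons. The search repeatedly halves the search space by comparing with the middle element.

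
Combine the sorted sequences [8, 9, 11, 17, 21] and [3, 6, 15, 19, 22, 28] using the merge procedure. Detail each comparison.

Merging process:

Compare 8 vs 3: take 3 from right. Merged: [3]
Compare 8 vs 6: take 6 from right. Merged: [3, 6]
Compare 8 vs 15: take 8 from left. Merged: [3, 6, 8]
Compare 9 vs 15: take 9 from left. Merged: [3, 6, 8, 9]
Compare 11 vs 15: take 11 from left. Merged: [3, 6, 8, 9, 11]
Compare 17 vs 15: take 15 from right. Merged: [3, 6, 8, 9, 11, 15]
Compare 17 vs 19: take 17 from left. Merged: [3, 6, 8, 9, 11, 15, 17]
Compare 21 vs 19: take 19 from right. Merged: [3, 6, 8, 9, 11, 15, 17, 19]
Compare 21 vs 22: take 21 from left. Merged: [3, 6, 8, 9, 11, 15, 17, 19, 21]
Append remaining from right: [22, 28]. Merged: [3, 6, 8, 9, 11, 15, 17, 19, 21, 22, 28]

Final merged array: [3, 6, 8, 9, 11, 15, 17, 19, 21, 22, 28]
Total comparisons: 9

The merged array is [3, 6, 8, 9, 11, 15, 17, 19, 21, 22, 28], requiring 9 comparisons. The merge step runs in O(n) time where n is the total number of elements.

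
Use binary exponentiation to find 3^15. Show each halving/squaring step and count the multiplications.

Computing 3^15 by squaring (build up from 3^1; each line after the first costs one multiplication):

3^1 = 3
3^2 = (3^1)^2 = 3^2 = 9
3^3 = 3 * 3^2 = 3 * 9 = 27
3^6 = (3^3)^2 = 27^2 = 729
3^7 = 3 * 3^6 = 3 * 729 = 2187
3^14 = (3^7)^2 = 2187^2 = 4782969
3^15 = 3 * 3^14 = 3 * 4782969 = 14348907

Result: 14348907
Multiplications needed: 6 (6 lines after 3^1)

3^15 = 14348907. Using exponentiation by squaring, this requires 6 multiplications. The key idea: if the exponent is even, square the half-power; if odd, multiply by the base once.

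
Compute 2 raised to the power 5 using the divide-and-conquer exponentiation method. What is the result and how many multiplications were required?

Computing 2^5 by squaring (build up from 2^1; each line after the first costs one multiplication):

2^1 = 2
2^2 = (2^1)^2 = 2^2 = 4
2^4 = (2^2)^2 = 4^2 = 16
2^5 = 2 * 2^4 = 2 * 16 = 32

Result: 32
Multiplications needed: 3 (3 lines after 2^1)

2^5 = 32. Using exponentiation by squaring, this requires 3 multiplications. The key idea: if the exponent is even, square the half-power; if odd, multiply by the base once.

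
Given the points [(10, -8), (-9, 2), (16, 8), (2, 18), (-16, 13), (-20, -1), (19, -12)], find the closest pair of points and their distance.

Computing all pairwise distances among 7 points:

d((10, -8), (-9, 2)) = 21.4709
d((10, -8), (16, 8)) = 17.088
d((10, -8), (2, 18)) = 27.2029
d((10, -8), (-16, 13)) = 33.4215
d((10, -8), (-20, -1)) = 30.8058
d((10, -8), (19, -12)) = 9.8489 <-- minimum
d((-9, 2), (16, 8)) = 25.7099
d((-9, 2), (2, 18)) = 19.4165
d((-9, 2), (-16, 13)) = 13.0384
d((-9, 2), (-20, -1)) = 11.4018
d((-9, 2), (19, -12)) = 31.305
d((16, 8), (2, 18)) = 17.2047
d((16, 8), (-16, 13)) = 32.3883
d((16, 8), (-20, -1)) = 37.108
d((16, 8), (19, -12)) = 20.2237
d((2, 18), (-16, 13)) = 18.6815
d((2, 18), (-20, -1)) = 29.0689
d((2, 18), (19, -12)) = 34.4819
d((-16, 13), (-20, -1)) = 14.5602
d((-16, 13), (19, -12)) = 43.0116
d((-20, -1), (19, -12)) = 40.5216

Closest pair: (10, -8) and (19, -12) with distance 9.8489

The closest pair is (10, -8) and (19, -12) with Euclidean distance 9.8489. For 7 points, brute-force pairwise comparison is shown above. For large n, the divide-and-conquer algorithm (sort by x, recurse on halves, check the dividing strip) achieves O(n log n).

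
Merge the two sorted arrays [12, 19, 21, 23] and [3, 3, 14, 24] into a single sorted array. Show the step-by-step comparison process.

Merging process:

Compare 12 vs 3: take 3 from right. Merged: [3]
Compare 12 vs 3: take 3 from right. Merged: [3, 3]
Compare 12 vs 14: take 12 from left. Merged: [3, 3, 12]
Compare 19 vs 14: take 14 from right. Merged: [3, 3, 12, 14]
Compare 19 vs 24: take 19 from left. Merged: [3, 3, 12, 14, 19]
Compare 21 vs 24: take 21 from left. Merged: [3, 3, 12, 14, 19, 21]
Compare 23 vs 24: take 23 from left. Merged: [3, 3, 12, 14, 19, 21, 23]
Append remaining from right: [24]. Merged: [3, 3, 12, 14, 19, 21, 23, 24]

Final merged array: [3, 3, 12, 14, 19, 21, 23, 24]
Total comparisons: 7

The merged array is [3, 3, 12, 14, 19, 21, 23, 24], requiring 7 comparisons. The merge step runs in O(n) time where n is the total number of elements.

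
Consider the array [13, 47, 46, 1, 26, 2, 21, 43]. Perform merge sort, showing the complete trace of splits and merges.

Merge sort trace:

Split: [13, 47, 46, 1, 26, 2, 21, 43] -> [13, 47, 46, 1] and [26, 2, 21, 43]
  Split: [13, 47, 46, 1] -> [13, 47] and [46, 1]
    Split: [13, 47] -> [13] and [47]
    Merge: [13] + [47] -> [13, 47]
    Split: [46, 1] -> [46] and [1]
    Merge: [46] + [1] -> [1, 46]
  Merge: [13, 47] + [1, 46] -> [1, 13, 46, 47]
  Split: [26, 2, 21, 43] -> [26, 2] and [21, 43]
    Split: [26, 2] -> [26] and [2]
    Merge: [26] + [2] -> [2, 26]
    Split: [21, 43] -> [21] and [43]
    Merge: [21] + [43] -> [21, 43]
  Merge: [2, 26] + [21, 43] -> [2, 21, 26, 43]
Merge: [1, 13, 46, 47] + [2, 21, 26, 43] -> [1, 2, 13, 21, 26, 43, 46, 47]

Final sorted array: [1, 2, 13, 21, 26, 43, 46, 47]

The merge sort proceeds by recursively splitting the array and merging sorted halves.
After all merges, the sorted array is [1, 2, 13, 21, 26, 43, 46, 47].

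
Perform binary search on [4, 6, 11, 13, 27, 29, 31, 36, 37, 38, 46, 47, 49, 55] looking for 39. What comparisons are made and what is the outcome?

Binary search for 39 in [4, 6, 11, 13, 27, 29, 31, 36, 37, 38, 46, 47, 49, 55]:

lo=0, hi=13, mid=6, arr[mid]=31 -> 31 < 39, search right half
lo=7, hi=13, mid=10, arr[mid]=46 -> 46 > 39, search left half
lo=7, hi=9, mid=8, arr[mid]=37 -> 37 < 39, search right half
lo=9, hi=9, mid=9, arr[mid]=38 -> 38 < 39, search right half
lo=10 > hi=9, target 39 not found

Binary search determines that 39 is not in the array after 4 comparisons. The search space was exhausted without finding the target.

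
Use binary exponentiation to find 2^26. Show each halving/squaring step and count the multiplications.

Computing 2^26 by squaring (build up from 2^1; each line after the first costs one multiplication):

2^1 = 2
2^2 = (2^1)^2 = 2^2 = 4
2^3 = 2 * 2^2 = 2 * 4 = 8
2^6 = (2^3)^2 = 8^2 = 64
2^12 = (2^6)^2 = 64^2 = 4096
2^13 = 2 * 2^12 = 2 * 4096 = 8192
2^26 = (2^13)^2 = 8192^2 = 67108864

Result: 67108864
Multiplications needed: 6 (6 lines after 2^1)

2^26 = 67108864. Using exponentiation by squaring, this requires 6 multiplications. The key idea: if the exponent is even, square the half-power; if odd, multiply by the base once.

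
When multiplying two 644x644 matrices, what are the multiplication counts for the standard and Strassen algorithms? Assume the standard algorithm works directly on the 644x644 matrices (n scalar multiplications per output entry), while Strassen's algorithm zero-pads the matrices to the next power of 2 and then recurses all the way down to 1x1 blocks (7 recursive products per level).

Matrix multiplication for 644x644 matrices:

Strassen's algorithm requires power-of-2 dimensions. Pad 644x644 to 1024x1024 (next power of 2).

Standard algorithm: 644^3 = 267089984 multiplications
Strassen's algorithm: 7^(log2(1024)) = 7^10 = 282475249 multiplications
Difference: 267089984 - 282475249 = -15385265 (Strassen uses MORE here due to padding overhead — for small or just-over-power-of-2 n, padding can outweigh the per-level savings)

Standard: 267089984 multiplications (644^3). Strassen: 282475249 multiplications (7^10, after padding to 1024x1024). Strassen reduces 8 recursive multiplications to 7 at each level.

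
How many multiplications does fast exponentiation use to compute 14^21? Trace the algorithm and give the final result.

Computing 14^21 by squaring (build up from 14^1; each line after the first costs one multiplication):

14^1 = 14
14^2 = (14^1)^2 = 14^2 = 196
14^4 = (14^2)^2 = 196^2 = 38416
14^5 = 14 * 14^4 = 14 * 38416 = 537824
14^10 = (14^5)^2 = 537824^2 = 289254654976
14^20 = (14^10)^2 = 289254654976^2 = 83668255425284801560576
14^21 = 14 * 14^20 = 14 * 83668255425284801560576 = 1171355575953987221848064

Result: 1171355575953987221848064
Multiplications needed: 6 (6 lines after 14^1)

14^21 = 1171355575953987221848064. Using exponentiation by squaring, this requires 6 multiplications. The key idea: if the exponent is even, square the half-power; if odd, multiply by the base once.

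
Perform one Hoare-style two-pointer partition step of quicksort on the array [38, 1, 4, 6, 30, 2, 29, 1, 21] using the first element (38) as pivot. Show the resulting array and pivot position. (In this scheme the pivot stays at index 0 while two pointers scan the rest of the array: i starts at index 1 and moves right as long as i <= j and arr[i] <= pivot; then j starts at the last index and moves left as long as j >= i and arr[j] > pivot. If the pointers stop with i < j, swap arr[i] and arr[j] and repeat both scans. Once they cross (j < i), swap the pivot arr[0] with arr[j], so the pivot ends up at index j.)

Hoare-style two-pointer partition with pivot = 38:

Initial array: [38, 1, 4, 6, 30, 2, 29, 1, 21]

Pointers start at i = 1, j = 8.
i ends at 9, j ends at 8: the pointers have crossed (j < i), so scanning stops.

Swap pivot arr[0] with arr[8] to place pivot at position 8: [21, 1, 4, 6, 30, 2, 29, 1, 38]
Pivot position: 8

After partitioning with pivot 38, the array becomes [21, 1, 4, 6, 30, 2, 29, 1, 38]. The pivot is placed at index 8. All elements to the left of the pivot are <= 38, and all elements to the right are > 38.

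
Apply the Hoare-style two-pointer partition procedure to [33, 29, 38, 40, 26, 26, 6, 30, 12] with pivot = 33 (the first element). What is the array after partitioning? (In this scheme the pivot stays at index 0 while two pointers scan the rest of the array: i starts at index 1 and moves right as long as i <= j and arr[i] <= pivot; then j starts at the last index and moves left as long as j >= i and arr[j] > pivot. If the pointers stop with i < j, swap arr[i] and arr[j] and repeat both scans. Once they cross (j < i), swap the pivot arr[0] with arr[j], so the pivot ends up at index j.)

Hoare-style two-pointer partition with pivot = 33:

Initial array: [33, 29, 38, 40, 26, 26, 6, 30, 12]

Pointers start at i = 1, j = 8.
i stops at index 2 (arr[2]=38 > 33), j stops at index 8 (arr[8]=12 <= 33): swap arr[2] and arr[8], array becomes [33, 29, 12, 40, 26, 26, 6, 30, 38]
i stops at index 3 (arr[3]=40 > 33), j stops at index 7 (arr[7]=30 <= 33): swap arr[3] and arr[7], array becomes [33, 29, 12, 30, 26, 26, 6, 40, 38]
i ends at 7, j ends at 6: the pointers have crossed (j < i), so scanning stops.

Swap pivot arr[0] with arr[6] to place pivot at position 6: [6, 29, 12, 30, 26, 26, 33, 40, 38]
Pivot position: 6

After partitioning with pivot 33, the array becomes [6, 29, 12, 30, 26, 26, 33, 40, 38]. The pivot is placed at index 6. All elements to the left of the pivot are <= 33, and all elements to the right are > 33.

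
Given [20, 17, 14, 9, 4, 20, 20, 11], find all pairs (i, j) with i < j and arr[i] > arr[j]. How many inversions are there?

Finding inversions in [20, 17, 14, 9, 4, 20, 20, 11]:

(0, 1): arr[0]=20 > arr[1]=17
(0, 2): arr[0]=20 > arr[2]=14
(0, 3): arr[0]=20 > arr[3]=9
(0, 4): arr[0]=20 > arr[4]=4
(0, 7): arr[0]=20 > arr[7]=11
(1, 2): arr[1]=17 > arr[2]=14
(1, 3): arr[1]=17 > arr[3]=9
(1, 4): arr[1]=17 > arr[4]=4
(1, 7): arr[1]=17 > arr[7]=11
(2, 3): arr[2]=14 > arr[3]=9
(2, 4): arr[2]=14 > arr[4]=4
(2, 7): arr[2]=14 > arr[7]=11
(3, 4): arr[3]=9 > arr[4]=4
(5, 7): arr[5]=20 > arr[7]=11
(6, 7): arr[6]=20 > arr[7]=11

Total inversions: 15

The array has 15 inversion(s): (0,1), (0,2), (0,3), (0,4), (0,7), (1,2), (1,3), (1,4), (1,7), (2,3), (2,4), (2,7), (3,4), (5,7), (6,7). Each pair (i,j) satisfies i < j and arr[i] > arr[j].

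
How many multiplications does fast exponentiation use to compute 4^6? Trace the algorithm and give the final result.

Computing 4^6 by squaring (build up from 4^1; each line after the first costs one multiplication):

4^1 = 4
4^2 = (4^1)^2 = 4^2 = 16
4^3 = 4 * 4^2 = 4 * 16 = 64
4^6 = (4^3)^2 = 64^2 = 4096

Result: 4096
Multiplications needed: 3 (3 lines after 4^1)

4^6 = 4096. Using exponentiation by squaring, this requires 3 multiplications. The key idea: if the exponent is even, square the half-power; if odd, multiply by the base once.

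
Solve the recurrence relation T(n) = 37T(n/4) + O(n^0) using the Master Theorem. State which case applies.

Master Theorem for T(n) = 37T(n/4) + O(n^0):

a = 37, b = 4, c = 0
log_b(a) = log_4(37) = 2.6047

Case 1: c = 0 < log_4(37) = 2.6047
T(n) = O(n^(log_4 37))

For T(n) = 37T(n/4) + O(n^0): log_4(37) = 2.6047. This is Case 1 of the Master Theorem (c < log_b(a), work dominated by leaves), giving O(n^(log_4 37)).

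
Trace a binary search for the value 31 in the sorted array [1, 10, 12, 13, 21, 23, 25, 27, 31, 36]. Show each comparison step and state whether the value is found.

Binary search for 31 in [1, 10, 12, 13, 21, 23, 25, 27, 31, 36]:

lo=0, hi=9, mid=4, arr[mid]=21 -> 21 < 31, search right half
lo=5, hi=9, mid=7, arr[mid]=27 -> 27 < 31, search right half
lo=8, hi=9, mid=8, arr[mid]=31 -> Found target at index 8!

Binary search finds 31 at index 8 after 3 comparisons. The search repeatedly halves the search space by comparing with the middle element.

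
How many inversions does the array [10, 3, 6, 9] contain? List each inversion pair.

Finding inversions in [10, 3, 6, 9]:

(0, 1): arr[0]=10 > arr[1]=3
(0, 2): arr[0]=10 > arr[2]=6
(0, 3): arr[0]=10 > arr[3]=9

Total inversions: 3

The array has 3 inversion(s): (0,1), (0,2), (0,3). Each pair (i,j) satisfies i < j and arr[i] > arr[j].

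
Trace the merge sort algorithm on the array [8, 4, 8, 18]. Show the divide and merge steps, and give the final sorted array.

Merge sort trace:

Split: [8, 4, 8, 18] -> [8, 4] and [8, 18]
  Split: [8, 4] -> [8] and [4]
  Merge: [8] + [4] -> [4, 8]
  Split: [8, 18] -> [8] and [18]
  Merge: [8] + [18] -> [8, 18]
Merge: [4, 8] + [8, 18] -> [4, 8, 8, 18]

Final sorted array: [4, 8, 8, 18]

The merge sort proceeds by recursively splitting the array and merging sorted halves.
After all merges, the sorted array is [4, 8, 8, 18].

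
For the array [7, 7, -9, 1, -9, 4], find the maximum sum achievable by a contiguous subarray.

Using Kadane's algorithm on [7, 7, -9, 1, -9, 4]:

Scanning through the array:
Position 1 (value 7): max_ending_here = 14, max_so_far = 14
Position 2 (value -9): max_ending_here = 5, max_so_far = 14
Position 3 (value 1): max_ending_here = 6, max_so_far = 14
Position 4 (value -9): max_ending_here = -3, max_so_far = 14
Position 5 (value 4): max_ending_here = 4, max_so_far = 14

Maximum subarray: [7, 7]
Maximum sum: 14

The maximum subarray is [7, 7] with sum 14. This subarray runs from index 0 to index 1.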